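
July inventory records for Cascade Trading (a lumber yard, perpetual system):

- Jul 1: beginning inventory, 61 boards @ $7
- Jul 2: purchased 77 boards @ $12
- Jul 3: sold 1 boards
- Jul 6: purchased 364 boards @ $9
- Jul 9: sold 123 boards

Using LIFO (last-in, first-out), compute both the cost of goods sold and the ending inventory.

Jul 3, 1 sold [LIFO — newest first]: 1 @ $12 = $12
Jul 9, 123 sold [LIFO — newest first]: 123 @ $9 = $1,107
Total COGS = $12 + $1,107 = $1,119
Ending inventory: 61 @ $7 + 76 @ $12 + 241 @ $9 = $3,508
Check: goods available $4,627 = COGS $1,119 + ending $3,508

COGS = $1,119; ending inventory = $3,508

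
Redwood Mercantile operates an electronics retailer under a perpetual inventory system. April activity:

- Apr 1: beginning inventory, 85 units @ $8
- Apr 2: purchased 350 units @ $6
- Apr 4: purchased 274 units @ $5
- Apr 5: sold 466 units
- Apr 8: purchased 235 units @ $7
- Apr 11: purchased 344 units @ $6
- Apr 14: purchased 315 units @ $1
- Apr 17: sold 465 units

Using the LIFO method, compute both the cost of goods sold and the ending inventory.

Apr 5, 466 sold [LIFO — newest first]: 274 @ $5 + 192 @ $6 = $2,522
Apr 17, 465 sold [LIFO — newest first]: 315 @ $1 + 150 @ $6 = $1,215
Total COGS = $2,522 + $1,215 = $3,737
Ending inventory: 85 @ $8 + 158 @ $6 + 235 @ $7 + 194 @ $6 = $4,437
Check: goods available $8,174 = COGS $3,737 + ending $4,437

COGS = $3,737; ending inventory = $4,437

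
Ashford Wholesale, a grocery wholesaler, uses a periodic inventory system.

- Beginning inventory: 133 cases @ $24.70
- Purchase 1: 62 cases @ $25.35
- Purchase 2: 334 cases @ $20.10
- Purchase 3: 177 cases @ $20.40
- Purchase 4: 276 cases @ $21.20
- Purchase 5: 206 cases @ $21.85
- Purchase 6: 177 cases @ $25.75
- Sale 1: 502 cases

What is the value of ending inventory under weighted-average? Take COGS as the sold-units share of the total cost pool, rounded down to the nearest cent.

Sale 1, sell 502: 502/1365 × $30,091.05 → $11,066.45
Ending inventory (cost pool remaining) = $19,024.60

Ending inventory = $19,024.60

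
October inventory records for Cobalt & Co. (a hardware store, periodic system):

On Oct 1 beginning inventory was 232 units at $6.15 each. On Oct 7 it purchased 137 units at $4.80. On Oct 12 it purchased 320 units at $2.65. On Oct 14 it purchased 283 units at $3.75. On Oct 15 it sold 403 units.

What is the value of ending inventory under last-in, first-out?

Ending inventory = $2,614.40

Oct 15, 403 sold [LIFO — newest first]: 283 @ $3.75 + 120 @ $2.65 = $1,379.25
Ending inventory: 232 @ $6.15 + 137 @ $4.80 + 200 @ $2.65 = $2,614.40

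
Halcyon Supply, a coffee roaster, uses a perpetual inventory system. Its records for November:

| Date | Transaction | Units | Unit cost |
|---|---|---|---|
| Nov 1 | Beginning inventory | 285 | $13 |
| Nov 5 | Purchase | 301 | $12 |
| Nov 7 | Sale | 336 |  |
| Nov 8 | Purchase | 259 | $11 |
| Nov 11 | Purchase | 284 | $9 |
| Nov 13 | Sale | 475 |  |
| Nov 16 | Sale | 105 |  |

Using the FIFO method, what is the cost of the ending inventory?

Nov 7, 336 sold [FIFO — oldest first]: 285 @ $13 + 51 @ $12 = $4,317
Nov 13, 475 sold [FIFO — oldest first]: 250 @ $12 + 225 @ $11 = $5,475
Nov 16, 105 sold [FIFO — oldest first]: 34 @ $11 + 71 @ $9 = $1,013
Total COGS = $4,317 + $5,475 + $1,013 = $10,805
Ending inventory: 213 @ $9 = $1,917
Check: goods available $12,722 = COGS $10,805 + ending $1,917

Ending inventory = $1,917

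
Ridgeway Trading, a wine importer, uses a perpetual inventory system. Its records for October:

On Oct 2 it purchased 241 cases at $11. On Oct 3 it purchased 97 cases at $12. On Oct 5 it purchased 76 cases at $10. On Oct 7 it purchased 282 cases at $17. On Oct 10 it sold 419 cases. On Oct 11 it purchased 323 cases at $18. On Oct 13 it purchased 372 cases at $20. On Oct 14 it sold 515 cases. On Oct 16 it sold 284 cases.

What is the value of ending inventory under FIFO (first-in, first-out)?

Oct 10, 419 sold [FIFO — oldest first]: 241 @ $11 + 97 @ $12 + 76 @ $10 + 5 @ $17 = $4,660
Oct 14, 515 sold [FIFO — oldest first]: 277 @ $17 + 238 @ $18 = $8,993
Oct 16, 284 sold [FIFO — oldest first]: 85 @ $18 + 199 @ $20 = $5,510
Total COGS = $4,660 + $8,993 + $5,510 = $19,163
Ending inventory: 173 @ $20 = $3,460

Ending inventory = $3,460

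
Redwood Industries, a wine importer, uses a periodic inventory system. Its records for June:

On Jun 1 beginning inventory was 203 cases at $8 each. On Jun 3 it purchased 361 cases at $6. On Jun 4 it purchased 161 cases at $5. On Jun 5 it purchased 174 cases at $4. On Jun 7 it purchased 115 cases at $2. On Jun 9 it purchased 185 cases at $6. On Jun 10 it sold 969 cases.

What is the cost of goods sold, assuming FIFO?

COGS = $5,431

Jun 10, 969 sold [FIFO — oldest first]: 203 @ $8 + 361 @ $6 + 161 @ $5 + 174 @ $4 + 70 @ $2 = $5,431
Ending inventory: 45 @ $2 + 185 @ $6 = $1,200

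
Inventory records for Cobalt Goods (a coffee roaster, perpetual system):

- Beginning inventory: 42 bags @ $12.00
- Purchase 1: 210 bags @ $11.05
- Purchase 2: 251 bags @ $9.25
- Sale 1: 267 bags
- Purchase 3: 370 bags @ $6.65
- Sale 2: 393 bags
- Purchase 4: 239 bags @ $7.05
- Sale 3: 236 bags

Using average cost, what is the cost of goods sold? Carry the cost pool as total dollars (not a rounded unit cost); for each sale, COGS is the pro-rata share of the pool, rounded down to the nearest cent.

After Beginning: 42 on hand, pool $504.00 (≈ $12.0000 each)
After Purchase 1: 252 on hand, pool $2,824.50 (≈ $11.2083 each)
After Purchase 2: 503 on hand, pool $5,146.25 (≈ $10.2311 each)
Sale 1, sell 267: 267/503 × $5,146.25 → $2,731.70
After Purchase 3: 606 on hand, pool $4,875.05 (≈ $8.0446 each)
Sale 2, sell 393: 393/606 × $4,875.05 → $3,161.54
After Purchase 4: 452 on hand, pool $3,398.46 (≈ $7.5187 each)
Sale 3, sell 236: 236/452 × $3,398.46 → $1,774.41
Total COGS = $2,731.70 + $3,161.54 + $1,774.41 = $7,667.65
Ending inventory (cost pool remaining) = $1,624.05

COGS = $7,667.65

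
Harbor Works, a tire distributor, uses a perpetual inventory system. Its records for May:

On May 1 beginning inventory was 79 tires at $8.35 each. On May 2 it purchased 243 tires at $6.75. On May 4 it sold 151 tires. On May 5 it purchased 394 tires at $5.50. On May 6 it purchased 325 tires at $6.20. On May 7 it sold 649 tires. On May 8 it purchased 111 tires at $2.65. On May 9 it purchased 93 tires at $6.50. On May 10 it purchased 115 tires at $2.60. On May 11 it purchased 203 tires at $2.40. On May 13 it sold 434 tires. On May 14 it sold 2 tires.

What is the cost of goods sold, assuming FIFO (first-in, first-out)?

May 4, 151 sold [FIFO — oldest first]: 79 @ $8.35 + 72 @ $6.75 = $1,145.65
May 7, 649 sold [FIFO — oldest first]: 171 @ $6.75 + 394 @ $5.50 + 84 @ $6.20 = $3,842.05
May 13, 434 sold [FIFO — oldest first]: 241 @ $6.20 + 111 @ $2.65 + 82 @ $6.50 = $2,321.35
May 14, 2 sold [FIFO — oldest first]: 2 @ $6.50 = $13.00
Total COGS = $1,145.65 + $3,842.05 + $2,321.35 + $13.00 = $7,322.05
Ending inventory: 9 @ $6.50 + 115 @ $2.60 + 203 @ $2.40 = $844.70
Check: goods available $8,166.75 = COGS $7,322.05 + ending $844.70

COGS = $7,322.05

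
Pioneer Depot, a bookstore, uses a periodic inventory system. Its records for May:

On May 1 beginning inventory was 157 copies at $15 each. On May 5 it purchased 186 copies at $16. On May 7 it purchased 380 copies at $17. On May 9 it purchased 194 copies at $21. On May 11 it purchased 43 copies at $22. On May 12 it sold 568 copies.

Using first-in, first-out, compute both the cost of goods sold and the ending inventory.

COGS = $9,156; ending inventory = $7,655

May 12, 568 sold [FIFO — oldest first]: 157 @ $15 + 186 @ $16 + 225 @ $17 = $9,156
Ending inventory: 155 @ $17 + 194 @ $21 + 43 @ $22 = $7,655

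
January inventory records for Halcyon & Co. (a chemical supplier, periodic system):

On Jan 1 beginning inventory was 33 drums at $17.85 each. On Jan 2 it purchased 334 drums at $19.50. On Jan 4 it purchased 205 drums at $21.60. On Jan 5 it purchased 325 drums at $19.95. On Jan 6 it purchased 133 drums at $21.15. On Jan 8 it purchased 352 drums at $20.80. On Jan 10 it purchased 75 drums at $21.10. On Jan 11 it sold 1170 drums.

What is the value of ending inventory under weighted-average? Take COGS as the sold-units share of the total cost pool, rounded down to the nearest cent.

Jan 11, sell 1170: 1170/1457 × $29,730.85 → $23,874.46
Ending inventory (cost pool remaining) = $5,856.39

Ending inventory = $5,856.39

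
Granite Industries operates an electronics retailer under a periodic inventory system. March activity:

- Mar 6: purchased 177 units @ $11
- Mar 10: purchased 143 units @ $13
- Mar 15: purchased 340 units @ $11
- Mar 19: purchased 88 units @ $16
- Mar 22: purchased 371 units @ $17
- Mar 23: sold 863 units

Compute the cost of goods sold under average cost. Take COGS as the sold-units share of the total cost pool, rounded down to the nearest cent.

Mar 23, sell 863: 863/1119 × $15,261.00 → $11,769.65
Ending inventory (cost pool remaining) = $3,491.35

COGS = $11,769.65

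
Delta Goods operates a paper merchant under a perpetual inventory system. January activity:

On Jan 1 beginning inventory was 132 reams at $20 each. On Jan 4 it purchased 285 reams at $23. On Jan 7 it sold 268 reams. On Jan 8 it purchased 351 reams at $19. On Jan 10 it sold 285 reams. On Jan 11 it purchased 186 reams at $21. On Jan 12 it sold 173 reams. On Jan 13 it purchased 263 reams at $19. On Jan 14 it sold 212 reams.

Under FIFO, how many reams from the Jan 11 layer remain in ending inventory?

Jan 7, 268 sold [FIFO — oldest first]: 132 @ $20 + 136 @ $23 = $5,768
Jan 10, 285 sold [FIFO — oldest first]: 149 @ $23 + 136 @ $19 = $6,011
Jan 12, 173 sold [FIFO — oldest first]: 173 @ $19 = $3,287
Jan 14, 212 sold [FIFO — oldest first]: 42 @ $19 + 170 @ $21 = $4,368
Total COGS = $5,768 + $6,011 + $3,287 + $4,368 = $19,434
Ending inventory: 16 @ $21 + 263 @ $19 = $5,333

16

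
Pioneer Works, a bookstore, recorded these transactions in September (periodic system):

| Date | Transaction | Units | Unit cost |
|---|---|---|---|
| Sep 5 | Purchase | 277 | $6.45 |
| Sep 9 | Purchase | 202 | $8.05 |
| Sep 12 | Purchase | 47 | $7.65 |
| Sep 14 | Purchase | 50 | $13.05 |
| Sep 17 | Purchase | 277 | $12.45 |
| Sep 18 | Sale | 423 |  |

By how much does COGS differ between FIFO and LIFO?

$1,893.20

FIFO COGS: 277 @ $6.45 + 146 @ $8.05 = $2,961.95
LIFO COGS: 277 @ $12.45 + 50 @ $13.05 + 47 @ $7.65 + 49 @ $8.05 = $4,855.15
Difference = |$2,961.95 − $4,855.15| = $1,893.20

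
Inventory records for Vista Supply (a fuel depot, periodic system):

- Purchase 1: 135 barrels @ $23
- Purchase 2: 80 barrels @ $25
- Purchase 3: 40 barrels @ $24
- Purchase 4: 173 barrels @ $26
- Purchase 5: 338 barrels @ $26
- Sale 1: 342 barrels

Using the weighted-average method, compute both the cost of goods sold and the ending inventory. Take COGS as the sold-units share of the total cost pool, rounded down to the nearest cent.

Sale 1, sell 342: 342/766 × $19,351.00 → $8,639.74
Ending inventory (cost pool remaining) = $10,711.26
Check: goods available $19,351.00 = COGS $8,639.74 + ending $10,711.26

COGS = $8,639.74; ending inventory = $10,711.26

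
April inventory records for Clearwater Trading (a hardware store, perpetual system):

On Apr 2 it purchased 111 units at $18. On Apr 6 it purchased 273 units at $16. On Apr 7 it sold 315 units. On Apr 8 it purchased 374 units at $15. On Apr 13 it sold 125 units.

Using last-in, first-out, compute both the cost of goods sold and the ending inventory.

Apr 7, 315 sold [LIFO — newest first]: 273 @ $16 + 42 @ $18 = $5,124
Apr 13, 125 sold [LIFO — newest first]: 125 @ $15 = $1,875
Total COGS = $5,124 + $1,875 = $6,999
Ending inventory: 69 @ $18 + 249 @ $15 = $4,977

COGS = $6,999; ending inventory = $4,977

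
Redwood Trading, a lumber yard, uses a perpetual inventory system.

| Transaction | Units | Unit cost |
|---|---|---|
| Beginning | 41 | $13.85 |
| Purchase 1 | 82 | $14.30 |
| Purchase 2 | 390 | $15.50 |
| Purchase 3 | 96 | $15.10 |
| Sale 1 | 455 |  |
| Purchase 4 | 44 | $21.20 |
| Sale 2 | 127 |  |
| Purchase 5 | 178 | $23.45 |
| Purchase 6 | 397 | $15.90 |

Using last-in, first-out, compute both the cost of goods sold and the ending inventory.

Sale 1 (455) [LIFO — newest first]: 96 @ $15.10 + 359 @ $15.50 = $7,014.10
Sale 2 (127) [LIFO — newest first]: 44 @ $21.20 + 31 @ $15.50 + 52 @ $14.30 = $2,156.90
Total COGS = $7,014.10 + $2,156.90 = $9,171.00
Ending inventory: 41 @ $13.85 + 30 @ $14.30 + 178 @ $23.45 + 397 @ $15.90 = $11,483.25
Check: goods available $20,654.25 = COGS $9,171.00 + ending $11,483.25

COGS = $9,171.00; ending inventory = $11,483.25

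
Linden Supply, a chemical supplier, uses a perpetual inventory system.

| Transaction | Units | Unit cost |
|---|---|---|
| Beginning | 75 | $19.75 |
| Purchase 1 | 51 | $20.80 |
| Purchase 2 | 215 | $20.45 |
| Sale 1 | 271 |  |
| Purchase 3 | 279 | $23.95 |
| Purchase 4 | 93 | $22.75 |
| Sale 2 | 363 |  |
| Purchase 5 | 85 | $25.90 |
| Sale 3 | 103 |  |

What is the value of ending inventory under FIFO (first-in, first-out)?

Sale 1 (271) [FIFO — oldest first]: 75 @ $19.75 + 51 @ $20.80 + 145 @ $20.45 = $5,507.30
Sale 2 (363) [FIFO — oldest first]: 70 @ $20.45 + 279 @ $23.95 + 14 @ $22.75 = $8,432.05
Sale 3 (103) [FIFO — oldest first]: 79 @ $22.75 + 24 @ $25.90 = $2,418.85
Total COGS = $5,507.30 + $8,432.05 + $2,418.85 = $16,358.20
Ending inventory: 61 @ $25.90 = $1,579.90

Ending inventory = $1,579.90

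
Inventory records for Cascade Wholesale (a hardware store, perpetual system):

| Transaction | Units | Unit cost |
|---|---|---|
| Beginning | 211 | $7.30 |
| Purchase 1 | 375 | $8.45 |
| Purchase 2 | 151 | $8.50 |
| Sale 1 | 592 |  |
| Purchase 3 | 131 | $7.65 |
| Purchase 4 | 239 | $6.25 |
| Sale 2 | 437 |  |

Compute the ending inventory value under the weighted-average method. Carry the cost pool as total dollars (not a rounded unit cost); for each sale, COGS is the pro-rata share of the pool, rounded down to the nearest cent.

Ending inventory = $556.59

After Beginning: 211 on hand, pool $1,540.30 (≈ $7.3000 each)
After Purchase 1: 586 on hand, pool $4,709.05 (≈ $8.0359 each)
After Purchase 2: 737 on hand, pool $5,992.55 (≈ $8.1310 each)
Sale 1, sell 592: 592/737 × $5,992.55 → $4,813.55
After Purchase 3: 276 on hand, pool $2,181.15 (≈ $7.9027 each)
After Purchase 4: 515 on hand, pool $3,674.90 (≈ $7.1357 each)
Sale 2, sell 437: 437/515 × $3,674.90 → $3,118.31
Total COGS = $4,813.55 + $3,118.31 = $7,931.86
Ending inventory (cost pool remaining) = $556.59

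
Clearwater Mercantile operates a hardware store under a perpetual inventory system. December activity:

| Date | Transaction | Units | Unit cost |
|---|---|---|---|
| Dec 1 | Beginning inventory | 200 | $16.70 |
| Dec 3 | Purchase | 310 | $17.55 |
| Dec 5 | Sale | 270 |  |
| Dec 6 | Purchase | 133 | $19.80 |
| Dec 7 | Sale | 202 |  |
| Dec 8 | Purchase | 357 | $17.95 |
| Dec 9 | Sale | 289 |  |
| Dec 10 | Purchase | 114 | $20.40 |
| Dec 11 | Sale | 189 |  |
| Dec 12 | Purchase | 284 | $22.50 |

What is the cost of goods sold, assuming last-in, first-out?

COGS = $17,408.85

Dec 5, 270 sold [LIFO — newest first]: 270 @ $17.55 = $4,738.50
Dec 7, 202 sold [LIFO — newest first]: 133 @ $19.80 + 40 @ $17.55 + 29 @ $16.70 = $3,819.70
Dec 9, 289 sold [LIFO — newest first]: 289 @ $17.95 = $5,187.55
Dec 11, 189 sold [LIFO — newest first]: 114 @ $20.40 + 68 @ $17.95 + 7 @ $16.70 = $3,663.10
Total COGS = $4,738.50 + $3,819.70 + $5,187.55 + $3,663.10 = $17,408.85
Ending inventory: 164 @ $16.70 + 284 @ $22.50 = $9,128.80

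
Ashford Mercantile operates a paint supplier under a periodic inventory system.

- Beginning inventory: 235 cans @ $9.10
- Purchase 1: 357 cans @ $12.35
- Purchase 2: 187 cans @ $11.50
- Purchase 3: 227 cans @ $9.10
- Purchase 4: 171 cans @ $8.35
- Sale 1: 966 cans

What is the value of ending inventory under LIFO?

Sale 1 (966) [LIFO — newest first]: 171 @ $8.35 + 227 @ $9.10 + 187 @ $11.50 + 357 @ $12.35 + 24 @ $9.10 = $10,271.40
Ending inventory: 211 @ $9.10 = $1,920.10

Ending inventory = $1,920.10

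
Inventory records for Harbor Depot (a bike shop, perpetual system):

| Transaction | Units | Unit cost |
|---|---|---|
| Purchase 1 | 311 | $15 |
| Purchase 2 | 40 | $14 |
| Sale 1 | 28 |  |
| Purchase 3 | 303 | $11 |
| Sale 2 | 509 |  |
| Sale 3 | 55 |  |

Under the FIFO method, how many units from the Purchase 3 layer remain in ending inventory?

62

Sale 1 (28) [FIFO — oldest first]: 28 @ $15 = $420
Sale 2 (509) [FIFO — oldest first]: 283 @ $15 + 40 @ $14 + 186 @ $11 = $6,851
Sale 3 (55) [FIFO — oldest first]: 55 @ $11 = $605
Total COGS = $420 + $6,851 + $605 = $7,876
Ending inventory: 62 @ $11 = $682
Check: goods available $8,558 = COGS $7,876 + ending $682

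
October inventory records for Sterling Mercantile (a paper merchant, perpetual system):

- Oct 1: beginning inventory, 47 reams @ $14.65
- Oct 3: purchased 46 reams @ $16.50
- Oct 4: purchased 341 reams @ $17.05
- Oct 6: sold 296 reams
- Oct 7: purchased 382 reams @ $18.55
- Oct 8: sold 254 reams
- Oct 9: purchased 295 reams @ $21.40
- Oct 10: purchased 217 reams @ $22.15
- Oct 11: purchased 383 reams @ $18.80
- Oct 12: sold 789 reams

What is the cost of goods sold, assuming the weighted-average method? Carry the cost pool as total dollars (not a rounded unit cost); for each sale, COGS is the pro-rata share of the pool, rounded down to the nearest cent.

After Oct 1: 47 on hand, pool $688.55 (≈ $14.6500 each)
After Oct 3: 93 on hand, pool $1,447.55 (≈ $15.5651 each)
After Oct 4: 434 on hand, pool $7,261.60 (≈ $16.7318 each)
Oct 6, sell 296: 296/434 × $7,261.60 → $4,952.61
After Oct 7: 520 on hand, pool $9,395.09 (≈ $18.0675 each)
Oct 8, sell 254: 254/520 × $9,395.09 → $4,589.14
After Oct 9: 561 on hand, pool $11,118.95 (≈ $19.8199 each)
After Oct 10: 778 on hand, pool $15,925.50 (≈ $20.4698 each)
After Oct 11: 1161 on hand, pool $23,125.90 (≈ $19.9189 each)
Oct 12, sell 789: 789/1161 × $23,125.90 → $15,716.05
Total COGS = $4,952.61 + $4,589.14 + $15,716.05 = $25,257.80
Ending inventory (cost pool remaining) = $7,409.85

COGS = $25,257.80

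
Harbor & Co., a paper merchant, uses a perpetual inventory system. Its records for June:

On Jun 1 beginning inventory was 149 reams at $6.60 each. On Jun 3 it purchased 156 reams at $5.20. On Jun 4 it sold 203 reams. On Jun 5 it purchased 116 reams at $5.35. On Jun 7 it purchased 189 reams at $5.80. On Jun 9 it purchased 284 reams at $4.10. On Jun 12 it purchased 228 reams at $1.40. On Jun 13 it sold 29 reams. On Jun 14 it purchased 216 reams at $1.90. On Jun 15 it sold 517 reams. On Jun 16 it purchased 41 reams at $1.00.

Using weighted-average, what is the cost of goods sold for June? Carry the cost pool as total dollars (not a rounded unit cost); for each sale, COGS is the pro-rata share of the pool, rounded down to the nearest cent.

COGS = $3,226.71

After Jun 1: 149 on hand, pool $983.40 (≈ $6.6000 each)
After Jun 3: 305 on hand, pool $1,794.60 (≈ $5.8839 each)
Jun 4, sell 203: 203/305 × $1,794.60 → $1,194.43
After Jun 5: 218 on hand, pool $1,220.77 (≈ $5.5999 each)
After Jun 7: 407 on hand, pool $2,316.97 (≈ $5.6928 each)
After Jun 9: 691 on hand, pool $3,481.37 (≈ $5.0382 each)
After Jun 12: 919 on hand, pool $3,800.57 (≈ $4.1355 each)
Jun 13, sell 29: 29/919 × $3,800.57 → $119.93
After Jun 14: 1106 on hand, pool $4,091.04 (≈ $3.6990 each)
Jun 15, sell 517: 517/1106 × $4,091.04 → $1,912.35
After Jun 16: 630 on hand, pool $2,219.69 (≈ $3.5233 each)
Total COGS = $1,194.43 + $119.93 + $1,912.35 = $3,226.71
Ending inventory (cost pool remaining) = $2,219.69
Check: goods available $5,446.40 = COGS $3,226.71 + ending $2,219.69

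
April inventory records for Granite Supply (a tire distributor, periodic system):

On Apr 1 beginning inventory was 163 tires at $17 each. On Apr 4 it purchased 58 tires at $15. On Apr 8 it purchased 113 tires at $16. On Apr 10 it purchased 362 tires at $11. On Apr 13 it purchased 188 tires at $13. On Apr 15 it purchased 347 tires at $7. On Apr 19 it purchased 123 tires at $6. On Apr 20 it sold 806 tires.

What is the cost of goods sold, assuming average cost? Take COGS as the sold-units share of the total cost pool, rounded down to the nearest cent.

COGS = $8,954.10

Apr 20, sell 806: 806/1354 × $15,042.00 → $8,954.10
Ending inventory (cost pool remaining) = $6,087.90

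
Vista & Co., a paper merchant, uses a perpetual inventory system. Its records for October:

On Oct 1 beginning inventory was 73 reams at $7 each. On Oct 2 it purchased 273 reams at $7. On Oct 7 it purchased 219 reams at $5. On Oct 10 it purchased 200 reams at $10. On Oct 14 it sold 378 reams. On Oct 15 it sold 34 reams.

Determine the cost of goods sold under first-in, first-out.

Oct 14, 378 sold [FIFO — oldest first]: 73 @ $7 + 273 @ $7 + 32 @ $5 = $2,582
Oct 15, 34 sold [FIFO — oldest first]: 34 @ $5 = $170
Total COGS = $2,582 + $170 = $2,752
Ending inventory: 153 @ $5 + 200 @ $10 = $2,765

COGS = $2,752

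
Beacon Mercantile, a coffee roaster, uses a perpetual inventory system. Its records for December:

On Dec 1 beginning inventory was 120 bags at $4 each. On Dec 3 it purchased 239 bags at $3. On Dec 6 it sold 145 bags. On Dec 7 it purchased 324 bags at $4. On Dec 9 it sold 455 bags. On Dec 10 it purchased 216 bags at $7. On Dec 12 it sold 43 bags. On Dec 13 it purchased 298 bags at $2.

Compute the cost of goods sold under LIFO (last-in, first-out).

COGS = $2,462

Dec 6, 145 sold [LIFO — newest first]: 145 @ $3 = $435
Dec 9, 455 sold [LIFO — newest first]: 324 @ $4 + 94 @ $3 + 37 @ $4 = $1,726
Dec 12, 43 sold [LIFO — newest first]: 43 @ $7 = $301
Total COGS = $435 + $1,726 + $301 = $2,462
Ending inventory: 83 @ $4 + 173 @ $7 + 298 @ $2 = $2,139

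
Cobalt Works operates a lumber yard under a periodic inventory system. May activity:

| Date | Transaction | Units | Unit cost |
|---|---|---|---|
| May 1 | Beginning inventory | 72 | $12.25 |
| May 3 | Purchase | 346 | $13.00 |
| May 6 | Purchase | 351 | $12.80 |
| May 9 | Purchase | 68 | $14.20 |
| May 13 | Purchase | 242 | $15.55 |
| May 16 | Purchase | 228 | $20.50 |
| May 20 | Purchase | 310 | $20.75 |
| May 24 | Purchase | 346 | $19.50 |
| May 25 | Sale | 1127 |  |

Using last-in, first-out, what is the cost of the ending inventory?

May 25, 1127 sold [LIFO — newest first]: 346 @ $19.50 + 310 @ $20.75 + 228 @ $20.50 + 242 @ $15.55 + 1 @ $14.20 = $21,630.80
Ending inventory: 72 @ $12.25 + 346 @ $13.00 + 351 @ $12.80 + 67 @ $14.20 = $10,824.20

Ending inventory = $10,824.20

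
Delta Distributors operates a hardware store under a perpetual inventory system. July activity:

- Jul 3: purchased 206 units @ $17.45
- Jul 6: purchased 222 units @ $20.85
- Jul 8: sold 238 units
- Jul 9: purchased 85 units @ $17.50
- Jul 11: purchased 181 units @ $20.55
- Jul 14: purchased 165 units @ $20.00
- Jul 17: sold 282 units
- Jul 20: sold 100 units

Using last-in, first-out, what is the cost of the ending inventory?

Ending inventory = $4,173.00

Jul 8, 238 sold [LIFO — newest first]: 222 @ $20.85 + 16 @ $17.45 = $4,907.90
Jul 17, 282 sold [LIFO — newest first]: 165 @ $20.00 + 117 @ $20.55 = $5,704.35
Jul 20, 100 sold [LIFO — newest first]: 64 @ $20.55 + 36 @ $17.50 = $1,945.20
Total COGS = $4,907.90 + $5,704.35 + $1,945.20 = $12,557.45
Ending inventory: 190 @ $17.45 + 49 @ $17.50 = $4,173.00
Check: goods available $16,730.45 = COGS $12,557.45 + ending $4,173.00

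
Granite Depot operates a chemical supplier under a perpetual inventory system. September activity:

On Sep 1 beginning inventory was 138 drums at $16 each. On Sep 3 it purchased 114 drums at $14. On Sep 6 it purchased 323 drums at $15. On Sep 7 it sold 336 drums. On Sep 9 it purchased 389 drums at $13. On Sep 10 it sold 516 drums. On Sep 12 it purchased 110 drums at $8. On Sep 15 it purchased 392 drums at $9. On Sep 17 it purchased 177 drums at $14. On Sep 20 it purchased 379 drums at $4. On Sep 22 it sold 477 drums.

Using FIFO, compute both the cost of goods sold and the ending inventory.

COGS = $16,881; ending inventory = $5,227

Sep 7, 336 sold [FIFO — oldest first]: 138 @ $16 + 114 @ $14 + 84 @ $15 = $5,064
Sep 10, 516 sold [FIFO — oldest first]: 239 @ $15 + 277 @ $13 = $7,186
Sep 22, 477 sold [FIFO — oldest first]: 112 @ $13 + 110 @ $8 + 255 @ $9 = $4,631
Total COGS = $5,064 + $7,186 + $4,631 = $16,881
Ending inventory: 137 @ $9 + 177 @ $14 + 379 @ $4 = $5,227
Check: goods available $22,108 = COGS $16,881 + ending $5,227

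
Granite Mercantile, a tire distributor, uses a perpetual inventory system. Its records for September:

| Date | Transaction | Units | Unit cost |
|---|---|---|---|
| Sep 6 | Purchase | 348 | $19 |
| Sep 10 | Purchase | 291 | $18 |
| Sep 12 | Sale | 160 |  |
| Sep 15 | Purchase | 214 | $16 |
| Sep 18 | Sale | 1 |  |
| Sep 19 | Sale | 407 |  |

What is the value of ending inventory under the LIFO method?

Sep 12, 160 sold [LIFO — newest first]: 160 @ $18 = $2,880
Sep 18, 1 sold [LIFO — newest first]: 1 @ $16 = $16
Sep 19, 407 sold [LIFO — newest first]: 213 @ $16 + 131 @ $18 + 63 @ $19 = $6,963
Total COGS = $2,880 + $16 + $6,963 = $9,859
Ending inventory: 285 @ $19 = $5,415

Ending inventory = $5,415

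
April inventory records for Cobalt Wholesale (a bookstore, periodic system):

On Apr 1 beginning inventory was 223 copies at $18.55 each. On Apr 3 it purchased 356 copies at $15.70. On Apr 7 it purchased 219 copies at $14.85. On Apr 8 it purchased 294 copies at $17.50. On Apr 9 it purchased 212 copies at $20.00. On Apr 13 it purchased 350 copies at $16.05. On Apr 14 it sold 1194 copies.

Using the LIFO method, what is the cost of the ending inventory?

Apr 14, 1194 sold [LIFO — newest first]: 350 @ $16.05 + 212 @ $20.00 + 294 @ $17.50 + 219 @ $14.85 + 119 @ $15.70 = $20,122.95
Ending inventory: 223 @ $18.55 + 237 @ $15.70 = $7,857.55
Check: goods available $27,980.50 = COGS $20,122.95 + ending $7,857.55

Ending inventory = $7,857.55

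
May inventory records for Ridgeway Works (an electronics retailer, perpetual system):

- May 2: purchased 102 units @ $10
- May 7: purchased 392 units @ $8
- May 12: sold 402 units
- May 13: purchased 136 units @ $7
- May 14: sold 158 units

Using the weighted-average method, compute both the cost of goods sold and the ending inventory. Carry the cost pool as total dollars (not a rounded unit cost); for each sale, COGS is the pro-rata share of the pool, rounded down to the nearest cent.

After May 2: 102 on hand, pool $1,020.00 (≈ $10.0000 each)
After May 7: 494 on hand, pool $4,156.00 (≈ $8.4130 each)
May 12, sell 402: 402/494 × $4,156.00 → $3,382.00
After May 13: 228 on hand, pool $1,726.00 (≈ $7.5702 each)
May 14, sell 158: 158/228 × $1,726.00 → $1,196.08
Total COGS = $3,382.00 + $1,196.08 = $4,578.08
Ending inventory (cost pool remaining) = $529.92

COGS = $4,578.08; ending inventory = $529.92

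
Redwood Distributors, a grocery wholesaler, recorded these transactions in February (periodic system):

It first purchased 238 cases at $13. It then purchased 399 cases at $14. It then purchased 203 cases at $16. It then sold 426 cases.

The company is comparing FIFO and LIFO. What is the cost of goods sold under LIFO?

FIFO COGS: 238 @ $13 + 188 @ $14 = $5,726
LIFO COGS: 203 @ $16 + 223 @ $14 = $6,370

COGS = $6,370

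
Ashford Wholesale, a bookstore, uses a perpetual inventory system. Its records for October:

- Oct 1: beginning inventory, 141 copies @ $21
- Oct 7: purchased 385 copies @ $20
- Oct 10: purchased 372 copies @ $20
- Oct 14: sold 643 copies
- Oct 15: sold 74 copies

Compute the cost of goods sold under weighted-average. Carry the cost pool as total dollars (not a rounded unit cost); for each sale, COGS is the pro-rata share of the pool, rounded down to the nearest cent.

COGS = $14,452.57

After Oct 1: 141 on hand, pool $2,961.00 (≈ $21.0000 each)
After Oct 7: 526 on hand, pool $10,661.00 (≈ $20.2681 each)
After Oct 10: 898 on hand, pool $18,101.00 (≈ $20.1570 each)
Oct 14, sell 643: 643/898 × $18,101.00 → $12,960.96
Oct 15, sell 74: 74/255 × $5,140.04 → $1,491.61
Total COGS = $12,960.96 + $1,491.61 = $14,452.57
Ending inventory (cost pool remaining) = $3,648.43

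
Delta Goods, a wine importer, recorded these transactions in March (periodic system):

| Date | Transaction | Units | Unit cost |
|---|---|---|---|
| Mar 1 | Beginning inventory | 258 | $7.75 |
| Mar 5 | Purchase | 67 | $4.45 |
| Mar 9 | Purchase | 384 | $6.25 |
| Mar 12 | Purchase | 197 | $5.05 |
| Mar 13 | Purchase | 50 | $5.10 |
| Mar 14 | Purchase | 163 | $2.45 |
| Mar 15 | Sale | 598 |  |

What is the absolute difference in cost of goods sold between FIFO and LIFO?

FIFO COGS: 258 @ $7.75 + 67 @ $4.45 + 273 @ $6.25 = $4,003.90
LIFO COGS: 163 @ $2.45 + 50 @ $5.10 + 197 @ $5.05 + 188 @ $6.25 = $2,824.20
Difference = |$4,003.90 − $2,824.20| = $1,179.70

$1,179.70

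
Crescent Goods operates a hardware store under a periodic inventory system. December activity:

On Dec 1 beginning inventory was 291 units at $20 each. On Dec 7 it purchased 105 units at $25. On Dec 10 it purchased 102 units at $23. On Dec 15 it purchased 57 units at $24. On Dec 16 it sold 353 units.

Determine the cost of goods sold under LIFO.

COGS = $8,119

Dec 16, 353 sold [LIFO — newest first]: 57 @ $24 + 102 @ $23 + 105 @ $25 + 89 @ $20 = $8,119
Ending inventory: 202 @ $20 = $4,040
Check: goods available $12,159 = COGS $8,119 + ending $4,040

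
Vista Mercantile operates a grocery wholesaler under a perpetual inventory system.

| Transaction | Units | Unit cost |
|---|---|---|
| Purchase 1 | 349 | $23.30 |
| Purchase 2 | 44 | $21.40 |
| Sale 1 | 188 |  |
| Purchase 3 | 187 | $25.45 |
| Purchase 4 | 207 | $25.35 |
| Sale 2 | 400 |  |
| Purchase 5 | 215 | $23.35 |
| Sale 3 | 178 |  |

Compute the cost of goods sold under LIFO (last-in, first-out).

COGS = $18,599.50

Sale 1 (188) [LIFO — newest first]: 44 @ $21.40 + 144 @ $23.30 = $4,296.80
Sale 2 (400) [LIFO — newest first]: 207 @ $25.35 + 187 @ $25.45 + 6 @ $23.30 = $10,146.40
Sale 3 (178) [LIFO — newest first]: 178 @ $23.35 = $4,156.30
Total COGS = $4,296.80 + $10,146.40 + $4,156.30 = $18,599.50
Ending inventory: 199 @ $23.30 + 37 @ $23.35 = $5,500.65
Check: goods available $24,100.15 = COGS $18,599.50 + ending $5,500.65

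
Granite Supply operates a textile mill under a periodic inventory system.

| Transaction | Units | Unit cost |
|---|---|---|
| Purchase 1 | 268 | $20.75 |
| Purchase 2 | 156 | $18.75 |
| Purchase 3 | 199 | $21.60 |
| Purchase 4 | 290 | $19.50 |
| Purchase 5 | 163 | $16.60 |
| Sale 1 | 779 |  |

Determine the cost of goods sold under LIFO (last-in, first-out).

COGS = $15,040.45

Sale 1 (779) [LIFO — newest first]: 163 @ $16.60 + 290 @ $19.50 + 199 @ $21.60 + 127 @ $18.75 = $15,040.45
Ending inventory: 268 @ $20.75 + 29 @ $18.75 = $6,104.75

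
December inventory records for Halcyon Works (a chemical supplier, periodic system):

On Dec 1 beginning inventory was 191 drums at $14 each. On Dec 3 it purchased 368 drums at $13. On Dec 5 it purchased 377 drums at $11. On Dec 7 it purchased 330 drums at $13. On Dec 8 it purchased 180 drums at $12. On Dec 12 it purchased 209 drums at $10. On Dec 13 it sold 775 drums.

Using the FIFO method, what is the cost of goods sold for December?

COGS = $9,834

Dec 13, 775 sold [FIFO — oldest first]: 191 @ $14 + 368 @ $13 + 216 @ $11 = $9,834
Ending inventory: 161 @ $11 + 330 @ $13 + 180 @ $12 + 209 @ $10 = $10,311
Check: goods available $20,145 = COGS $9,834 + ending $10,311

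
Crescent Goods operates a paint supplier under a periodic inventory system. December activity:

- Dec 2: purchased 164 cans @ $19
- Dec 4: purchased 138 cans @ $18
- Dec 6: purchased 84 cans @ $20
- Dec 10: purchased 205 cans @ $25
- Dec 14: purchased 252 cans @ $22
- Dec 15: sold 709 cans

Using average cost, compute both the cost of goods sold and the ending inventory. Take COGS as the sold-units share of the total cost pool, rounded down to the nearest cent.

COGS = $15,095.89; ending inventory = $2,853.11

Dec 15, sell 709: 709/843 × $17,949.00 → $15,095.89
Ending inventory (cost pool remaining) = $2,853.11
Check: goods available $17,949.00 = COGS $15,095.89 + ending $2,853.11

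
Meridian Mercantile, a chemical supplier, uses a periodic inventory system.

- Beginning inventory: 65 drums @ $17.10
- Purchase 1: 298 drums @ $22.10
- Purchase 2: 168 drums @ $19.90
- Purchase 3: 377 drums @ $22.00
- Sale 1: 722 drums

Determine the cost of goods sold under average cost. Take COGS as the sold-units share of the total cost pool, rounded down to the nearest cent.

Sale 1, sell 722: 722/908 × $19,334.50 → $15,373.90
Ending inventory (cost pool remaining) = $3,960.60

COGS = $15,373.90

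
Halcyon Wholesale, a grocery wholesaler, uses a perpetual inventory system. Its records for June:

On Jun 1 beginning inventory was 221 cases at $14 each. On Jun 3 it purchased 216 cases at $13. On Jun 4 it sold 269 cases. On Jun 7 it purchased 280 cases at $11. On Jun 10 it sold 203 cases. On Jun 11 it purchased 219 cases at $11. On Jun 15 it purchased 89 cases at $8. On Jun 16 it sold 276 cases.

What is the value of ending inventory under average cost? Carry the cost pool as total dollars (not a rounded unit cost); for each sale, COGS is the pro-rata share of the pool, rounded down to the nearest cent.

Ending inventory = $3,028.58

After Jun 1: 221 on hand, pool $3,094.00 (≈ $14.0000 each)
After Jun 3: 437 on hand, pool $5,902.00 (≈ $13.5057 each)
Jun 4, sell 269: 269/437 × $5,902.00 → $3,633.03
After Jun 7: 448 on hand, pool $5,348.97 (≈ $11.9397 each)
Jun 10, sell 203: 203/448 × $5,348.97 → $2,423.75
After Jun 11: 464 on hand, pool $5,334.22 (≈ $11.4962 each)
After Jun 15: 553 on hand, pool $6,046.22 (≈ $10.9335 each)
Jun 16, sell 276: 276/553 × $6,046.22 → $3,017.64
Total COGS = $3,633.03 + $2,423.75 + $3,017.64 = $9,074.42
Ending inventory (cost pool remaining) = $3,028.58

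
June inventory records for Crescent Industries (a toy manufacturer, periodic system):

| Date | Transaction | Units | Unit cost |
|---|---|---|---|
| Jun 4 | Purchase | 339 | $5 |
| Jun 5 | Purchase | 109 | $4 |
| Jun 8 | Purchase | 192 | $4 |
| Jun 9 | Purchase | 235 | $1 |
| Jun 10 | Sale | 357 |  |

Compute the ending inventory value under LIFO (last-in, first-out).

Jun 10, 357 sold [LIFO — newest first]: 235 @ $1 + 122 @ $4 = $723
Ending inventory: 339 @ $5 + 109 @ $4 + 70 @ $4 = $2,411

Ending inventory = $2,411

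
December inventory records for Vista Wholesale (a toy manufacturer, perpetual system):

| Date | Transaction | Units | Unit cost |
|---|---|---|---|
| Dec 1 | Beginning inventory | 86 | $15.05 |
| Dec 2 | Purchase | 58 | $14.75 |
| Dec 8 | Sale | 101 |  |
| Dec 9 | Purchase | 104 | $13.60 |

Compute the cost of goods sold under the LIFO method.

COGS = $1,502.65

Dec 8, 101 sold [LIFO — newest first]: 58 @ $14.75 + 43 @ $15.05 = $1,502.65
Ending inventory: 43 @ $15.05 + 104 @ $13.60 = $2,061.55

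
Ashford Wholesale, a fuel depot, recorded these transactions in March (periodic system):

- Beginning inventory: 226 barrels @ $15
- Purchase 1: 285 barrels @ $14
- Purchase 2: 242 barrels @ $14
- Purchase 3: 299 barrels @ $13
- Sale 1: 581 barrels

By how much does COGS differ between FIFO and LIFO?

$525

FIFO COGS: 226 @ $15 + 285 @ $14 + 70 @ $14 = $8,360
LIFO COGS: 299 @ $13 + 242 @ $14 + 40 @ $14 = $7,835
Difference = |$8,360 − $7,835| = $525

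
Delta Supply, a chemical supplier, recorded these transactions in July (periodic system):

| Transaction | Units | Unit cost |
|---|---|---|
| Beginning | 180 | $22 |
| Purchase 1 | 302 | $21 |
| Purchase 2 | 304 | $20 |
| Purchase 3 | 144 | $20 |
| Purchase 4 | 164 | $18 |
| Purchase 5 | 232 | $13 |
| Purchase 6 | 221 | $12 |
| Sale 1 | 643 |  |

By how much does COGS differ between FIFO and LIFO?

$4,382

FIFO COGS: 180 @ $22 + 302 @ $21 + 161 @ $20 = $13,522
LIFO COGS: 221 @ $12 + 232 @ $13 + 164 @ $18 + 26 @ $20 = $9,140
Difference = |$13,522 − $9,140| = $4,382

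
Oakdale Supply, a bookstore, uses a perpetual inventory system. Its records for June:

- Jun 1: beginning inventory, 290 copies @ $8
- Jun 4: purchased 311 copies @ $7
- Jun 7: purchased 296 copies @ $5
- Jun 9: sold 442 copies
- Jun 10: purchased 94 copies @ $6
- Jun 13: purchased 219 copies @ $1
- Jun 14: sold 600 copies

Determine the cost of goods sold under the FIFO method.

Jun 9, 442 sold [FIFO — oldest first]: 290 @ $8 + 152 @ $7 = $3,384
Jun 14, 600 sold [FIFO — oldest first]: 159 @ $7 + 296 @ $5 + 94 @ $6 + 51 @ $1 = $3,208
Total COGS = $3,384 + $3,208 = $6,592
Ending inventory: 168 @ $1 = $168
Check: goods available $6,760 = COGS $6,592 + ending $168

COGS = $6,592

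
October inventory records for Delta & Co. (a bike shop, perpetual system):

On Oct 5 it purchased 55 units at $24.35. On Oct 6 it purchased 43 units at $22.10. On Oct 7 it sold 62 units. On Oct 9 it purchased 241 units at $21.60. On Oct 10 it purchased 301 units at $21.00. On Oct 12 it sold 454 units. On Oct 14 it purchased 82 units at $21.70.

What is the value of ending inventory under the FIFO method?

Ending inventory = $4,383.40

Oct 7, 62 sold [FIFO — oldest first]: 55 @ $24.35 + 7 @ $22.10 = $1,493.95
Oct 12, 454 sold [FIFO — oldest first]: 36 @ $22.10 + 241 @ $21.60 + 177 @ $21.00 = $9,718.20
Total COGS = $1,493.95 + $9,718.20 = $11,212.15
Ending inventory: 124 @ $21.00 + 82 @ $21.70 = $4,383.40
Check: goods available $15,595.55 = COGS $11,212.15 + ending $4,383.40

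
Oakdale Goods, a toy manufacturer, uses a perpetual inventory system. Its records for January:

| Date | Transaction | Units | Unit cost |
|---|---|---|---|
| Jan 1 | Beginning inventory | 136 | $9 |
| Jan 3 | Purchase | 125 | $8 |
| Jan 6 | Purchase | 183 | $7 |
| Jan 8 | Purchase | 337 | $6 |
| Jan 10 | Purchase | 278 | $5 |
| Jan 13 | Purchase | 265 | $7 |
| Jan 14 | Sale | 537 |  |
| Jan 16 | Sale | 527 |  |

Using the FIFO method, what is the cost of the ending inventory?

Ending inventory = $1,820

Jan 14, 537 sold [FIFO — oldest first]: 136 @ $9 + 125 @ $8 + 183 @ $7 + 93 @ $6 = $4,063
Jan 16, 527 sold [FIFO — oldest first]: 244 @ $6 + 278 @ $5 + 5 @ $7 = $2,889
Total COGS = $4,063 + $2,889 = $6,952
Ending inventory: 260 @ $7 = $1,820
Check: goods available $8,772 = COGS $6,952 + ending $1,820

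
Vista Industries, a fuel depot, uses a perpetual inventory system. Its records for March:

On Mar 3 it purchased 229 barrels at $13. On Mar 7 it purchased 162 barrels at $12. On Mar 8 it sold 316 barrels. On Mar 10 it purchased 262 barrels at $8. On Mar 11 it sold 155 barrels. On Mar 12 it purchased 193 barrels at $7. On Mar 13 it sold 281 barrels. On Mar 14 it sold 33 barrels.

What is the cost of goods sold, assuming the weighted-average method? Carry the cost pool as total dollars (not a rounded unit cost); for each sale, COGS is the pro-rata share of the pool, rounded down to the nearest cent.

COGS = $7,881.17

After Mar 3: 229 on hand, pool $2,977.00 (≈ $13.0000 each)
After Mar 7: 391 on hand, pool $4,921.00 (≈ $12.5857 each)
Mar 8, sell 316: 316/391 × $4,921.00 → $3,977.07
After Mar 10: 337 on hand, pool $3,039.93 (≈ $9.0206 each)
Mar 11, sell 155: 155/337 × $3,039.93 → $1,398.18
After Mar 12: 375 on hand, pool $2,992.75 (≈ $7.9807 each)
Mar 13, sell 281: 281/375 × $2,992.75 → $2,242.56
Mar 14, sell 33: 33/94 × $750.19 → $263.36
Total COGS = $3,977.07 + $1,398.18 + $2,242.56 + $263.36 = $7,881.17
Ending inventory (cost pool remaining) = $486.83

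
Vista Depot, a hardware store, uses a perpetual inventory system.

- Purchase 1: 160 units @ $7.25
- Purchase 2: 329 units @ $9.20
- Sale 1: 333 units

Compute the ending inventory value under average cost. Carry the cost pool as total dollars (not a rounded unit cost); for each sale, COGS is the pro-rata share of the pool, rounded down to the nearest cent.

After Purchase 1: 160 on hand, pool $1,160.00 (≈ $7.2500 each)
After Purchase 2: 489 on hand, pool $4,186.80 (≈ $8.5620 each)
Sale 1, sell 333: 333/489 × $4,186.80 → $2,851.13
Ending inventory (cost pool remaining) = $1,335.67
Check: goods available $4,186.80 = COGS $2,851.13 + ending $1,335.67

Ending inventory = $1,335.67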